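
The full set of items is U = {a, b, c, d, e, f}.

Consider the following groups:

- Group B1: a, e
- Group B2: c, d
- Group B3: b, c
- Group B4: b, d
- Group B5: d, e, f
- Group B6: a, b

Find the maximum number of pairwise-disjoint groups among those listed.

B5, B6 are pairwise disjoint (B5={d,e,f}; B6={a,b}).
Every remaining group overlaps one of these, and no 3 of the listed groups are pairwise disjoint, so 2 is the maximum.

2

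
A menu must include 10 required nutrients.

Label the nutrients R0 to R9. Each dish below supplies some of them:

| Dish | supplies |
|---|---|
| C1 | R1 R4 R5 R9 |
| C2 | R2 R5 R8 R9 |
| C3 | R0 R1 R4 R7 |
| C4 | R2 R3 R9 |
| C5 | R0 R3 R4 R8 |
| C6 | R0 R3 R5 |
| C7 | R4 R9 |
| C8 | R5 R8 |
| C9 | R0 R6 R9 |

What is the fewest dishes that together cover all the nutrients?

4

Take {C3, C4, C8, C9}. Their union is {R0, R1, R2, R3, R4, R5, R6, R7, R8, R9}, which is all 10 nutrients.
Only C9 contains R6, so C9 is forced; the remaining 7 nutrients need at least 3 more dishes (each remaining dish adds at most 3) — so at least 4 dishes are needed, and 4 is optimal.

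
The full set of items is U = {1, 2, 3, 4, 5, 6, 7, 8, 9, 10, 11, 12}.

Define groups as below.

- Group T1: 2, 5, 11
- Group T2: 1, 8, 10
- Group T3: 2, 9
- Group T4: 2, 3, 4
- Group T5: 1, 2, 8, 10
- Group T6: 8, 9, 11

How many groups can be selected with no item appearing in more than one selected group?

2

T2, T3 are pairwise disjoint (T2={1,8,10}; T3={2,9}).
Every remaining group overlaps one of these, and no 3 of the listed groups are pairwise disjoint, so 2 is the maximum.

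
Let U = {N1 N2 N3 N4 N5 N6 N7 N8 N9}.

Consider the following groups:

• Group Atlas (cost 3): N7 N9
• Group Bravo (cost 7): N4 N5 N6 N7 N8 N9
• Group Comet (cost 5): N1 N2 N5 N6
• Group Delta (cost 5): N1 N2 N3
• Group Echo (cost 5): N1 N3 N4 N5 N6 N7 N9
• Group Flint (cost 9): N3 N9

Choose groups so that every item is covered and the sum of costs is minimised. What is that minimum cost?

Bravo, Delta together cover every item (Bravo ∪ Delta = {N1, N2, N3, N4, N5, N6, N7, N8, N9}); total cost 7 + 5 = 12.
The greedy pick Echo, Comet, Bravo costs 17; no covering selection beats 12.

12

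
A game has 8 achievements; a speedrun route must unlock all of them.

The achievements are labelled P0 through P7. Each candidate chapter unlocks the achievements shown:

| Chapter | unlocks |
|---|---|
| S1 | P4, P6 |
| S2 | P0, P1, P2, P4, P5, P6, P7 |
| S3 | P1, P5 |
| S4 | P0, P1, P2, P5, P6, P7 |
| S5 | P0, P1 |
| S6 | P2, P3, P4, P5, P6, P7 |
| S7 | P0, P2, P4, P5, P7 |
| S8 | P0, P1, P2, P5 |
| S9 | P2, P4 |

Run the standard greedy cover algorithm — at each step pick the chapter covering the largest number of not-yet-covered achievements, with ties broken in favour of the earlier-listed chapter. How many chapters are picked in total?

2

Greedy: pick S2 (covers 7 new) → pick S6 (covers 1 new). Total picks: 2.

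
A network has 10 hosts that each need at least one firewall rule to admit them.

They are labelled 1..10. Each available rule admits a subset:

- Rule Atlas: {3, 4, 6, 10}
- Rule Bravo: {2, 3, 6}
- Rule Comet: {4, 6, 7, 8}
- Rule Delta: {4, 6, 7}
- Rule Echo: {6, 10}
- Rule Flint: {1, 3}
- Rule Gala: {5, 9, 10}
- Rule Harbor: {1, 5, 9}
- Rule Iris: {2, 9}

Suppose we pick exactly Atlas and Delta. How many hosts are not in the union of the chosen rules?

5

Union of Atlas, Delta = {3, 4, 6, 7, 10}.
Not covered: 1, 2, 5, 8, 9 — 5 hosts.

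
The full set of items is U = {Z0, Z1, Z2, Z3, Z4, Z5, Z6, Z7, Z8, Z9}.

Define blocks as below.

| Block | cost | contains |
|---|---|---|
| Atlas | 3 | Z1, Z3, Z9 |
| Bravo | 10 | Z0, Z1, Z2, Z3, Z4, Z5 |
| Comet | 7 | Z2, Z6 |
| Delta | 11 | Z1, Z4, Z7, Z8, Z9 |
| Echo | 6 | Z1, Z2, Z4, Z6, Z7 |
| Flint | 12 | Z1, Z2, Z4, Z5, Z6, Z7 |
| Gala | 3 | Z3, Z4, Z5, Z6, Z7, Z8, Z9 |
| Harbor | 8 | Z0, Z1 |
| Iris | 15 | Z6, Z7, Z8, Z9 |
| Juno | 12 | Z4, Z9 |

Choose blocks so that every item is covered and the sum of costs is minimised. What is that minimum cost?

13

Bravo, Gala together cover every item (Bravo ∪ Gala = {Z0, Z1, Z2, Z3, Z4, Z5, Z6, Z7, Z8, Z9}); total cost 10 + 3 = 13.
The greedy pick Gala, Atlas, Bravo costs 16; no covering selection beats 13.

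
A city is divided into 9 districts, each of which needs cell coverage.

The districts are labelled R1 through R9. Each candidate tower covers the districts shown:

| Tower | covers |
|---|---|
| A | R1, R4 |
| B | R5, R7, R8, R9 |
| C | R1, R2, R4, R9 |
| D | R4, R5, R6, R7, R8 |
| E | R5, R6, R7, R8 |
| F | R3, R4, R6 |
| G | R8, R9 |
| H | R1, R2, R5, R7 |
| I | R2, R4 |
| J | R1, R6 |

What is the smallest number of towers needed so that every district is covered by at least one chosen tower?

C and D and F together: C ∪ D ∪ F = {R1, R2, R3, R4, R5, R6, R7, R8, R9} — every district is covered.
Only F contains R3, so F is forced; the remaining 6 districts need at least 2 more towers (each remaining tower adds at most 4) — so at least 3 towers are needed, and 3 is optimal.

3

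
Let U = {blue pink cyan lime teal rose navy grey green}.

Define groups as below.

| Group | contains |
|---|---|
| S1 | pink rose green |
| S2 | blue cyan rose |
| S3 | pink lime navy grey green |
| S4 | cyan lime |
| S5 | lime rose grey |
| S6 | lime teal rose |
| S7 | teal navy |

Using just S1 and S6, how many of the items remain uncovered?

Union of S1, S6 = {pink, lime, teal, rose, green}.
Not covered: blue, cyan, navy, grey — 4 items.

4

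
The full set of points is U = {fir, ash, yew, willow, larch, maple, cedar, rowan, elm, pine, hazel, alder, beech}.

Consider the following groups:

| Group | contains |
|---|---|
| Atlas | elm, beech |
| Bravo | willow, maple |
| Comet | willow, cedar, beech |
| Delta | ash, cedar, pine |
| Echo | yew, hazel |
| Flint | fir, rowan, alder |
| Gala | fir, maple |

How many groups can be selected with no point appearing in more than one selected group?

Atlas, Bravo, Delta, Echo, Flint are pairwise disjoint (Atlas={elm,beech}; Bravo={willow,maple}; Delta={ash,cedar,pine}; Echo={yew,hazel}; Flint={fir,rowan,alder}).
Every remaining group overlaps one of these, and no 6 of the listed groups are pairwise disjoint, so 5 is the maximum.

5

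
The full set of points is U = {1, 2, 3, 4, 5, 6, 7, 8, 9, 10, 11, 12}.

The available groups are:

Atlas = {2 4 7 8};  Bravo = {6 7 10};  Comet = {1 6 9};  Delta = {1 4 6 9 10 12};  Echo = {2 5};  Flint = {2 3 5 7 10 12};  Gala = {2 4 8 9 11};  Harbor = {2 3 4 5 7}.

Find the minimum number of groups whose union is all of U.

Take {Delta, Flint, Gala}. Their union is {1, 2, 3, 4, 5, 6, 7, 8, 9, 10, 11, 12}, which is all 12 points.
Only Gala contains 11, so Gala is forced; the remaining 7 points need at least 2 more groups (each remaining group adds at most 5) — so at least 3 groups are needed, and 3 is optimal.

3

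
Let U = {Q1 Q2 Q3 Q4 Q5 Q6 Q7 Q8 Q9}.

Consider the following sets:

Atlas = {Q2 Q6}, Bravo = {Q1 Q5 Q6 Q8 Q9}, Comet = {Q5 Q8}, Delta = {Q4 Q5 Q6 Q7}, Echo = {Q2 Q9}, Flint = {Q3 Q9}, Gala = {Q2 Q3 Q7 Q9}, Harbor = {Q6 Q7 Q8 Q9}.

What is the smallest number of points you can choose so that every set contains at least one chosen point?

H = {Q6, Q8, Q9} meets every set (each contains at least one member of H), and |H| = 3.
The sets Atlas, Comet, Flint are pairwise disjoint, so any hitting set needs a separate point for each — at least 3. Hence 3 is optimal.

3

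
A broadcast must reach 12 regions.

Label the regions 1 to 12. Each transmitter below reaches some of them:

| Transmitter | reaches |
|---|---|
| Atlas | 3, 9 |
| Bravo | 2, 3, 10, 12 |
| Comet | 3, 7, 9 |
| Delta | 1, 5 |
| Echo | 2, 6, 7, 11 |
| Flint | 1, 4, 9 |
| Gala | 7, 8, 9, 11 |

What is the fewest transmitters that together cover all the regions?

5

Bravo and Delta and Echo and Flint and Gala together: Bravo ∪ Delta ∪ Echo ∪ Flint ∪ Gala = {1, 2, 3, 4, 5, 6, 7, 8, 9, 10, 11, 12} — every region is covered.
No 4 of the 7 transmitters cover everything (all 35 combinations miss at least one region), so 5 is optimal.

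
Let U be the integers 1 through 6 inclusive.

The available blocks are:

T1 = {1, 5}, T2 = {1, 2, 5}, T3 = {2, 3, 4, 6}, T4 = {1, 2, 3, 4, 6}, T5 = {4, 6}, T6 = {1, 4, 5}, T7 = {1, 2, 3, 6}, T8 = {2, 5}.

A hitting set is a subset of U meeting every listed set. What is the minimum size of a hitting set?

Take H = {5, 6}. Each listed block contains at least one of these, so H is a hitting set of size 2.
The blocks T1, T3 are pairwise disjoint, so any hitting set needs a separate point for each — at least 2. Hence 2 is optimal.

2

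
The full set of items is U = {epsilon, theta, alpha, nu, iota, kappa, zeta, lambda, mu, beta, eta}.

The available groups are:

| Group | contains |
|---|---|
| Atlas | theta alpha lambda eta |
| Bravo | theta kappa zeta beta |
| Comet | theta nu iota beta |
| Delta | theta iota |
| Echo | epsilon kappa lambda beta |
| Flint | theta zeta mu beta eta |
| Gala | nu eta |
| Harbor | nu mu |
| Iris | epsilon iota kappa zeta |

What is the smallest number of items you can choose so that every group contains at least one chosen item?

The 3 items {epsilon, theta, nu} hit every group.
The groups Delta, Echo, Gala are pairwise disjoint, so any hitting set needs a separate item for each — at least 3. Hence 3 is optimal.

3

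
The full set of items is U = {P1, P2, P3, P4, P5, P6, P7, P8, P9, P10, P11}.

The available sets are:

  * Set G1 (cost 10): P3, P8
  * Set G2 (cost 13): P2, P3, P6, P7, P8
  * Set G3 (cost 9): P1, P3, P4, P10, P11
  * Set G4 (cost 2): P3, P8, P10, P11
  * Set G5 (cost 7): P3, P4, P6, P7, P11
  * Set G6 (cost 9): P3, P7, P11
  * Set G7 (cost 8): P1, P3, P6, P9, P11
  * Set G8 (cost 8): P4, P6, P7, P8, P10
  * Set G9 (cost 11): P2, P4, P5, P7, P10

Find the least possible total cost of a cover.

G4, G7, G9 together cover every item (G4 ∪ G7 ∪ G9 = {P1, P2, P3, P4, P5, P6, P7, P8, P9, P10, P11}); total cost 2 + 8 + 11 = 21.
The greedy pick G4, G5, G7, G9 costs 28; no covering selection beats 21.

21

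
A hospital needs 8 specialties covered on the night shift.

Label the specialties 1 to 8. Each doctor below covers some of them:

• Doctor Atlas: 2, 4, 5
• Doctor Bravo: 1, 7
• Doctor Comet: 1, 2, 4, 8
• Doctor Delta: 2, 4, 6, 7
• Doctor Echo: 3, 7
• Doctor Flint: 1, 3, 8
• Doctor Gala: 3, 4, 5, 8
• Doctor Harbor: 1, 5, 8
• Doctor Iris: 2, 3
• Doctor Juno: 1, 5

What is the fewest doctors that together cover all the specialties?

3

Take {Delta, Flint, Gala}. Their union is {1, 2, 3, 4, 5, 6, 7, 8}, which is all 8 specialties.
Only Delta contains 6, so Delta is forced; the remaining 4 specialties need at least 2 more doctors (each remaining doctor adds at most 3) — so at least 3 doctors are needed, and 3 is optimal.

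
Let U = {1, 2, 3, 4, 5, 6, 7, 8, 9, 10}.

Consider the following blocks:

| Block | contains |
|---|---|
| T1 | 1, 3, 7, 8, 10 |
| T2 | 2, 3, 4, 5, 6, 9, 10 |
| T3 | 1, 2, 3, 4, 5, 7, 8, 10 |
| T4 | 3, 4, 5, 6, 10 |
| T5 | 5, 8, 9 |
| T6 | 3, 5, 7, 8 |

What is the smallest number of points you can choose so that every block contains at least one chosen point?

2

H = {5, 8} meets every block (each contains at least one member of H), and |H| = 2.
No single point lies in every block, so at least 2 are needed and 2 is optimal.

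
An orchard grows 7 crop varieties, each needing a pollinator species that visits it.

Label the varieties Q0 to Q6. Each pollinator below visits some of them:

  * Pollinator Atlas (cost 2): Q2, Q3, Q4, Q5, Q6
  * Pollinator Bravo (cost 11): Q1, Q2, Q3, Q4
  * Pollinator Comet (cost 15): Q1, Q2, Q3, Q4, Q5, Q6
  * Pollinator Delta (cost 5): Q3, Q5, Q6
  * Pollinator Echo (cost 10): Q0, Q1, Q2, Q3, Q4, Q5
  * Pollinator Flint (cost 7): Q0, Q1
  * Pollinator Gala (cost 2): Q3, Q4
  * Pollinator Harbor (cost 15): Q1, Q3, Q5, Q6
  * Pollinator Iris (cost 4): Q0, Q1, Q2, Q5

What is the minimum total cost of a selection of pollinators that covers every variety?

6

Atlas, Iris together cover every variety (Atlas ∪ Iris = {Q0, Q1, Q2, Q3, Q4, Q5, Q6}); total cost 2 + 4 = 6.
No covering selection has total cost below 6.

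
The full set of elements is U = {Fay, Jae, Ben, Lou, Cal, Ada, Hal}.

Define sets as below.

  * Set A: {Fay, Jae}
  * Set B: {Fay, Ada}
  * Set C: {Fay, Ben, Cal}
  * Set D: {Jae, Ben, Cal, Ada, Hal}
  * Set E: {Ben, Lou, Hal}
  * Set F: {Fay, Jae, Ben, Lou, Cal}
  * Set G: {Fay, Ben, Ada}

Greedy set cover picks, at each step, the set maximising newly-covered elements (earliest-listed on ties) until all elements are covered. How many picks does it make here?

Greedy: pick D (covers 5 new) → pick F (covers 2 new). Total picks: 2.

2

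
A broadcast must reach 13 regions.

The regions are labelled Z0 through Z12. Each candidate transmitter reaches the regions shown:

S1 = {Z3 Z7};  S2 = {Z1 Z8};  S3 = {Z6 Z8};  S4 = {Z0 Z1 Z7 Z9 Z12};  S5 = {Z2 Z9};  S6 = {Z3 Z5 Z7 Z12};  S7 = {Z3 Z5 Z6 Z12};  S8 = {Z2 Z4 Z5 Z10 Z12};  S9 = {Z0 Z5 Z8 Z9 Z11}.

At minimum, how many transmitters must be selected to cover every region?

4

Take {S4, S7, S8, S9}. Their union is {Z0, Z1, Z2, Z3, Z4, Z5, Z6, Z7, Z8, Z9, Z10, Z11, Z12}, which is all 13 regions.
No 3 of the 9 transmitters cover everything (all 84 combinations miss at least one region), so 4 is optimal.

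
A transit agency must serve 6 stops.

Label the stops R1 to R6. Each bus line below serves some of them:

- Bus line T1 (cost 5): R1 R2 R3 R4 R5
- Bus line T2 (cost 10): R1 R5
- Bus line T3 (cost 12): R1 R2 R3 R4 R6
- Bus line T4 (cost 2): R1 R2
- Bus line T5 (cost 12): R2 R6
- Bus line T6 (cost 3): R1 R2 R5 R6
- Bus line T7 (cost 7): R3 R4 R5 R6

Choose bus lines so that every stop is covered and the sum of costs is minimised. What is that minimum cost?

8

T1, T6 together cover every stop (T1 ∪ T6 = {R1, R2, R3, R4, R5, R6}); total cost 5 + 3 = 8.
No covering selection has total cost below 8.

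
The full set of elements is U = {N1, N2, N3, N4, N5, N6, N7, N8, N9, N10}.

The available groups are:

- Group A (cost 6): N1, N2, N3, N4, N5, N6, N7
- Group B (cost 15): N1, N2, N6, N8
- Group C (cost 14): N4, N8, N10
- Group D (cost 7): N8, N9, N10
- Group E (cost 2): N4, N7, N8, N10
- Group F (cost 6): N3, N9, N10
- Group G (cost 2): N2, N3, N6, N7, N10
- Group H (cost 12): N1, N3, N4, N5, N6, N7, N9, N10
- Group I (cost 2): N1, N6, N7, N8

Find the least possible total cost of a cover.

A, D together cover every element (A ∪ D = {N1, N2, N3, N4, N5, N6, N7, N8, N9, N10}); total cost 6 + 7 = 13.
The greedy pick G, E, I, A, F costs 18; no covering selection beats 13.

13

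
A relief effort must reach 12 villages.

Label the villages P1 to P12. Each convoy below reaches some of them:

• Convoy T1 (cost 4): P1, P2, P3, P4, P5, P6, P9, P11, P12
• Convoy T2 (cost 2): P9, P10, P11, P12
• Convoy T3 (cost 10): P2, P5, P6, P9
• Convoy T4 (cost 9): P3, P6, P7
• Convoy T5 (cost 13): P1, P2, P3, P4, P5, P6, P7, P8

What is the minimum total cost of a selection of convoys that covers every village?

15

T2, T5 together cover every village (T2 ∪ T5 = {P1, P2, P3, P4, P5, P6, P7, P8, P9, P10, P11, P12}); total cost 2 + 13 = 15.
The greedy pick T1, T2, T5 costs 19; no covering selection beats 15.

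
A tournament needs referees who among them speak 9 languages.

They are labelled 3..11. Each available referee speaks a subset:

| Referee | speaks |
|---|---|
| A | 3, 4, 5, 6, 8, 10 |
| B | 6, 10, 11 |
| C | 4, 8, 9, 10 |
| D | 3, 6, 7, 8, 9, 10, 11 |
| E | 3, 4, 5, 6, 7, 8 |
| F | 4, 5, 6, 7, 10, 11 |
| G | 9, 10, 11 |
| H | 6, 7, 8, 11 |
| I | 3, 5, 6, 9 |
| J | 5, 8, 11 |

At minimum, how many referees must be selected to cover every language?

2

Take {D, F}. Their union is {3, 4, 5, 6, 7, 8, 9, 10, 11}, which is all 9 languages.
No single referee has all 9 languages (the largest, D, has 7), so 2 is optimal.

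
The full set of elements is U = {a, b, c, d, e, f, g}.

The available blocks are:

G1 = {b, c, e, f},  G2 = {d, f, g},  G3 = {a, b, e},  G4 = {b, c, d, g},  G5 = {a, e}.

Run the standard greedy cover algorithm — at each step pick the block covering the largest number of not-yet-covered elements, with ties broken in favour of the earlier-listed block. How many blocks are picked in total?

3

Greedy: pick G1 (covers 4 new) → pick G2 (covers 2 new) → pick G3 (covers 1 new). Total picks: 3.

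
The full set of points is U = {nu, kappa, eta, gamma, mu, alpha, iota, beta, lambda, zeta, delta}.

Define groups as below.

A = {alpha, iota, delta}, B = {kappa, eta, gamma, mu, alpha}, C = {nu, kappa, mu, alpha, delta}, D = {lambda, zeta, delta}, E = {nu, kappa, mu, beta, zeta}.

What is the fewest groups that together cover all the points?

4

Take {A, B, D, E}. Their union is {nu, kappa, eta, gamma, mu, alpha, iota, beta, lambda, zeta, delta}, which is all 11 points.
No 3 of the 5 groups cover everything (all 10 combinations miss at least one point), so 4 is optimal.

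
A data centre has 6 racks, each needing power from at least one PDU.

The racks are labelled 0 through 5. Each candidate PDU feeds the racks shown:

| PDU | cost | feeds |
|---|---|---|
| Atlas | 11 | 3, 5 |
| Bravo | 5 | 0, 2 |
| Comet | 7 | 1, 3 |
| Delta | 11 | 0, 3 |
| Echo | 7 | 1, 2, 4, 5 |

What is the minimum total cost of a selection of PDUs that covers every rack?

Delta, Echo together cover every rack (Delta ∪ Echo = {0, 1, 2, 3, 4, 5}); total cost 11 + 7 = 18.
The greedy pick Echo, Bravo, Comet costs 19; no covering selection beats 18.

18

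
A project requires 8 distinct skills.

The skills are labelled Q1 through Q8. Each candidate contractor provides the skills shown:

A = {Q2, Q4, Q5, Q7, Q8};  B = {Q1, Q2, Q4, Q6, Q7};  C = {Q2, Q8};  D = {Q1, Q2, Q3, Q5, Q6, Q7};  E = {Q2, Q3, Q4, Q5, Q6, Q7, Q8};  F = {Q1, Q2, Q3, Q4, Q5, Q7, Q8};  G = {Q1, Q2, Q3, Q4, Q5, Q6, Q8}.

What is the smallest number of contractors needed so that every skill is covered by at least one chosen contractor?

2

E and F together: E ∪ F = {Q1, Q2, Q3, Q4, Q5, Q6, Q7, Q8} — every skill is covered.
No single contractor has all 8 skills (the largest, E, has 7), so 2 is optimal.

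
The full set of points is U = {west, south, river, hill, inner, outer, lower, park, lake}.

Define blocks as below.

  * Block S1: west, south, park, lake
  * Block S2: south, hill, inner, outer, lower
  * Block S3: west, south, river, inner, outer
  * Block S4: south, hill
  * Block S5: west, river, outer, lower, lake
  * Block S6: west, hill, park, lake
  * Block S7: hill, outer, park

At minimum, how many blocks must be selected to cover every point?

Take {S1, S2, S3}. Their union is {west, south, river, hill, inner, outer, lower, park, lake}, which is all 9 points.
No 2 of the 7 blocks cover everything (all 21 combinations miss at least one point), so 3 is optimal.

3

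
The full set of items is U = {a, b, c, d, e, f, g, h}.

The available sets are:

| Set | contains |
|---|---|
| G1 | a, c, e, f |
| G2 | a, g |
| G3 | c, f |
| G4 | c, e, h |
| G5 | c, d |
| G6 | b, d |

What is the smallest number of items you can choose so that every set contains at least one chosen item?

3

The 3 items {a, b, c} hit every set.
The sets G2, G3, G6 are pairwise disjoint, so any hitting set needs a separate item for each — at least 3. Hence 3 is optimal.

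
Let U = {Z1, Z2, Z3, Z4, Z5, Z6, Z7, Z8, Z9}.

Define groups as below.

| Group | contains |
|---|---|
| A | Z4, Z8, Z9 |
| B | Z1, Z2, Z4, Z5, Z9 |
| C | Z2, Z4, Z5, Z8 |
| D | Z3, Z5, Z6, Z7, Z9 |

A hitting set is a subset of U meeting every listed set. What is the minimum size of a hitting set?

2

H = {Z5, Z9} meets every group (each contains at least one member of H), and |H| = 2.
No single element lies in every group, so at least 2 are needed and 2 is optimal.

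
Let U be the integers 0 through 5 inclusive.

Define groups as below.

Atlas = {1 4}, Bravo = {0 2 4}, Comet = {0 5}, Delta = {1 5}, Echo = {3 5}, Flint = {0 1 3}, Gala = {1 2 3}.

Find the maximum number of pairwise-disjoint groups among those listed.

2

Comet, Gala are pairwise disjoint (Comet={0,5}; Gala={1,2,3}).
Every remaining group overlaps one of these, and no 3 of the listed groups are pairwise disjoint, so 2 is the maximum.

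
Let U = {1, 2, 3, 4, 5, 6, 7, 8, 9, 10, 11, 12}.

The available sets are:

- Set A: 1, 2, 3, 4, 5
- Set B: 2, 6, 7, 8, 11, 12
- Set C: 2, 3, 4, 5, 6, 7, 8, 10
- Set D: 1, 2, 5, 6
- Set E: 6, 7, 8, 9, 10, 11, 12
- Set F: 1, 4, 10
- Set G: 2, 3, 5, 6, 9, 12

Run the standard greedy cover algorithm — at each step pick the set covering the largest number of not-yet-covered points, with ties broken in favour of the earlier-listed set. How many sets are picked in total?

Greedy: pick C (covers 8 new) → pick E (covers 3 new) → pick A (covers 1 new). Total picks: 3.
(The true minimum cover uses only 2 sets, so greedy is not optimal here.)

3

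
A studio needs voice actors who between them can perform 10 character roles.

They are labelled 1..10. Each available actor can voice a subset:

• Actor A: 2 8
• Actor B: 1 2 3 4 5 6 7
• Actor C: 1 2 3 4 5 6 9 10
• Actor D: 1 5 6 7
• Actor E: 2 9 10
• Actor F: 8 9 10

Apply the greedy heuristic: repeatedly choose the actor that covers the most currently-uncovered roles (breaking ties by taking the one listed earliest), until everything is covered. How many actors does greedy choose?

3

Greedy: pick C (covers 8 new) → pick A (covers 1 new) → pick B (covers 1 new). Total picks: 3.
(The true minimum cover uses only 2 actors, so greedy is not optimal here.)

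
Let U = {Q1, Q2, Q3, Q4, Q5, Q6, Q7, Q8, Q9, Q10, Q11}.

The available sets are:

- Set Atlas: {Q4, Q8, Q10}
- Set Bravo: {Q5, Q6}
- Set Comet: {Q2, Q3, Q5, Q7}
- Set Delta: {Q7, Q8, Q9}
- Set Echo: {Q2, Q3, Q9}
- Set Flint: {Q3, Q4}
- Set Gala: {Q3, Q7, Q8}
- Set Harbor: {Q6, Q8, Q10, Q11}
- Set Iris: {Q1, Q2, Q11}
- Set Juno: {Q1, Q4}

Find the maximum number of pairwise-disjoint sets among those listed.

4

Bravo, Delta, Flint, Iris are pairwise disjoint (Bravo={Q5,Q6}; Delta={Q7,Q8,Q9}; Flint={Q3,Q4}; Iris={Q1,Q2,Q11}).
Every remaining set overlaps one of these, and no 5 of the listed sets are pairwise disjoint, so 4 is the maximum.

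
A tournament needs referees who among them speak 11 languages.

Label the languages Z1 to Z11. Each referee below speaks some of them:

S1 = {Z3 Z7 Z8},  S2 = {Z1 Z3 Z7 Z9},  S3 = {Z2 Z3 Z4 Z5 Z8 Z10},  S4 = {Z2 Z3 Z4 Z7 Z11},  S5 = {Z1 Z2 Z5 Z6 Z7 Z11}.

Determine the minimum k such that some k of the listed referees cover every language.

S2 and S3 and S5 together: S2 ∪ S3 ∪ S5 = {Z1, Z2, Z3, Z4, Z5, Z6, Z7, Z8, Z9, Z10, Z11} — every language is covered.
Only S5 contains Z6, so S5 is forced; the remaining 5 languages need at least 2 more referees (each remaining referee adds at most 4) — so at least 3 referees are needed, and 3 is optimal.

3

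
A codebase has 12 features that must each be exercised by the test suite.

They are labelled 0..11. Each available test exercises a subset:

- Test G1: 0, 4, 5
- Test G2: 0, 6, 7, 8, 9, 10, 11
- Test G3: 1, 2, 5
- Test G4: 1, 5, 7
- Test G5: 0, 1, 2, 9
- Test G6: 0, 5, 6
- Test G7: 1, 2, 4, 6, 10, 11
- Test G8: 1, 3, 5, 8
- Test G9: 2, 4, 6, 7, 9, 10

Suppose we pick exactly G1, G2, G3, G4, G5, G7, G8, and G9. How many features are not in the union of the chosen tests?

Union of G1, G2, G3, G4, G5, G7, G8, G9 = {0, 1, 2, 3, 4, 5, 6, 7, 8, 9, 10, 11} — that's every feature, so 0 are uncovered.

0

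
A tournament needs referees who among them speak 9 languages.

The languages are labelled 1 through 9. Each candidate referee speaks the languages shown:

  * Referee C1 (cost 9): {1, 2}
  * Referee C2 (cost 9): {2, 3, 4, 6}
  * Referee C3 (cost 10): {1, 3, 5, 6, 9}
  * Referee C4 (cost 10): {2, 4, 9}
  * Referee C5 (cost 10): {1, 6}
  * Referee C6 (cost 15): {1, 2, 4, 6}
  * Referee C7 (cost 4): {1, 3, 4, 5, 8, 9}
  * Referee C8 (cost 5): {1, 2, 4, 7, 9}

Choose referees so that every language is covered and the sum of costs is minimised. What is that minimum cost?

C2, C7, C8 together cover every language (C2 ∪ C7 ∪ C8 = {1, 2, 3, 4, 5, 6, 7, 8, 9}); total cost 9 + 4 + 5 = 18.
No covering selection has total cost below 18.

18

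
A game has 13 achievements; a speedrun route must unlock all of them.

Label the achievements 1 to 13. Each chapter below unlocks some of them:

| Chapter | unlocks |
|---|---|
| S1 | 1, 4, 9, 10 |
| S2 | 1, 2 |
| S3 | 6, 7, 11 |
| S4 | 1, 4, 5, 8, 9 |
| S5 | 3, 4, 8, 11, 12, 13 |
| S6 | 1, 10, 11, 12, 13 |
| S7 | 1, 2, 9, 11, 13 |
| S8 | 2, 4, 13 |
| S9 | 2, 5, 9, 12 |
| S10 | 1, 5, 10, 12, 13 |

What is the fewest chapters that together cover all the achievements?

4

S3 and S5 and S6 and S9 together: S3 ∪ S5 ∪ S6 ∪ S9 = {1, 2, 3, 4, 5, 6, 7, 8, 9, 10, 11, 12, 13} — every achievement is covered.
Only S5 contains 3, so S5 is forced; the remaining 7 achievements need at least 3 more chapters (each remaining chapter adds at most 3) — so at least 4 chapters are needed, and 4 is optimal.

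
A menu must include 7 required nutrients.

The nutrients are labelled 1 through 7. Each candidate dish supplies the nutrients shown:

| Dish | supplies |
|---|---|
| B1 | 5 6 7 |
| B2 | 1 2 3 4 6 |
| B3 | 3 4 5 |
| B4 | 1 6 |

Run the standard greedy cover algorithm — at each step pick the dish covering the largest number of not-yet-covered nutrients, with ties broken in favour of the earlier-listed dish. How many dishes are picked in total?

Greedy: pick B2 (covers 5 new) → pick B1 (covers 2 new). Total picks: 2.

2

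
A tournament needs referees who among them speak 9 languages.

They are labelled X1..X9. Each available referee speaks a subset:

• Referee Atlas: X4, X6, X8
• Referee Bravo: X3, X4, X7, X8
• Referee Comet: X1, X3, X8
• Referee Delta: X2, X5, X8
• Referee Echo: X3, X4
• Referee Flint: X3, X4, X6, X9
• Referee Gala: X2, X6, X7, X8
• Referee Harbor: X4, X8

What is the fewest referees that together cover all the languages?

4

Take {Bravo, Comet, Delta, Flint}. Their union is {X1, X2, X3, X4, X5, X6, X7, X8, X9}, which is all 9 languages.
No 3 of the 8 referees cover everything (all 56 combinations miss at least one language), so 4 is optimal.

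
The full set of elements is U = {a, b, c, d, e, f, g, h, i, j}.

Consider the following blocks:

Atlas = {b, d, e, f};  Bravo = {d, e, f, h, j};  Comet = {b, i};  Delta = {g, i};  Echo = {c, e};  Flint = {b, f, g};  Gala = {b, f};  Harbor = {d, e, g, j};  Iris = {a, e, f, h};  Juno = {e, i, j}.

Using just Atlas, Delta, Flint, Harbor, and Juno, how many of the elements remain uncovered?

Union of Atlas, Delta, Flint, Harbor, Juno = {b, d, e, f, g, i, j}.
Not covered: a, c, h — 3 elements.

3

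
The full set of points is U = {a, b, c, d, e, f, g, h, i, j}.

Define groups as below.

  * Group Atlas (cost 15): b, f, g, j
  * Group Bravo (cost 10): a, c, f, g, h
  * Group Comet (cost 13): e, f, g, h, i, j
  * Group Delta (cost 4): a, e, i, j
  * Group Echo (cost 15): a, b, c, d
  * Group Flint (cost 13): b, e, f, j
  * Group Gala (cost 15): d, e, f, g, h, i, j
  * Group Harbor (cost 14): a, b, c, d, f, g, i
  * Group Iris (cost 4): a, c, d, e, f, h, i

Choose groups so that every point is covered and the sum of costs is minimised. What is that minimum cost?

Atlas, Iris together cover every point (Atlas ∪ Iris = {a, b, c, d, e, f, g, h, i, j}); total cost 15 + 4 = 19.
The greedy pick Iris, Delta, Harbor costs 22; no covering selection beats 19.

19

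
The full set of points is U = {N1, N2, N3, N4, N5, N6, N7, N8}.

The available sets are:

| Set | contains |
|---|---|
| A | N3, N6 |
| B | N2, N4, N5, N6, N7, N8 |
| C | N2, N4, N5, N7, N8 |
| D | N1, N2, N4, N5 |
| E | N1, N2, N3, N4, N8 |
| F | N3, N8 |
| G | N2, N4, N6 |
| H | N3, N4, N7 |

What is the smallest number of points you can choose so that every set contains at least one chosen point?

T = {N3, N4} meets every set (each contains at least one member of T), and |T| = 2.
The sets A, C are pairwise disjoint, so any hitting set needs a separate point for each — at least 2. Hence 2 is optimal.

2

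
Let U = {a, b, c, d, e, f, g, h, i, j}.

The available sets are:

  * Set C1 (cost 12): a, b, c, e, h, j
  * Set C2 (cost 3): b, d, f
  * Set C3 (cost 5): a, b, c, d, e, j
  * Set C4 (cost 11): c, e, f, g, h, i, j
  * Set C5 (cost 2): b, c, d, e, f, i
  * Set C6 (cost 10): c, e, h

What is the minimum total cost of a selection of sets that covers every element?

C3, C4 together cover every element (C3 ∪ C4 = {a, b, c, d, e, f, g, h, i, j}); total cost 5 + 11 = 16.
The greedy pick C5, C3, C4 costs 18; no covering selection beats 16.

16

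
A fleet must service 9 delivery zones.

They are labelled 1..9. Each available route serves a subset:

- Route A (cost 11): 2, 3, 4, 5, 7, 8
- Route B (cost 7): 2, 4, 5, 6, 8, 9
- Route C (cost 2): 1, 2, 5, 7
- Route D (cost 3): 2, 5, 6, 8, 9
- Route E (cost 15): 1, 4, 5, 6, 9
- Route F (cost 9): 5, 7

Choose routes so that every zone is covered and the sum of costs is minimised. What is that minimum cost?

16

A, C, D together cover every zone (A ∪ C ∪ D = {1, 2, 3, 4, 5, 6, 7, 8, 9}); total cost 11 + 2 + 3 = 16.
No covering selection has total cost below 16.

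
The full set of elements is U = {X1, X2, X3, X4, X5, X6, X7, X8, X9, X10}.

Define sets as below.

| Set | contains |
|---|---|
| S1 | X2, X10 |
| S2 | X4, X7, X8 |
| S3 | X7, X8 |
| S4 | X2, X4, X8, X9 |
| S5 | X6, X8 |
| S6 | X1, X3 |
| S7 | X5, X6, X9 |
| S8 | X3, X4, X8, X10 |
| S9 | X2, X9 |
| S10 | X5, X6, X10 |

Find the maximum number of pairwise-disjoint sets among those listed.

4

S3, S6, S9, S10 are pairwise disjoint (S3={X7,X8}; S6={X1,X3}; S9={X2,X9}; S10={X5,X6,X10}).
Every remaining set overlaps one of these, and no 5 of the listed sets are pairwise disjoint, so 4 is the maximum.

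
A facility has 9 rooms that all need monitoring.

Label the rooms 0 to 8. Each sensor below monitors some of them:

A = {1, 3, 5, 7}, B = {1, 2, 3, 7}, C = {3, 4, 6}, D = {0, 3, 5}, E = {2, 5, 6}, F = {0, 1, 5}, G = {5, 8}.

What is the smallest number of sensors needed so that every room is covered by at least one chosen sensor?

4

B and C and D and G together: B ∪ C ∪ D ∪ G = {0, 1, 2, 3, 4, 5, 6, 7, 8} — every room is covered.
No 3 of the 7 sensors cover everything (all 35 combinations miss at least one room), so 4 is optimal.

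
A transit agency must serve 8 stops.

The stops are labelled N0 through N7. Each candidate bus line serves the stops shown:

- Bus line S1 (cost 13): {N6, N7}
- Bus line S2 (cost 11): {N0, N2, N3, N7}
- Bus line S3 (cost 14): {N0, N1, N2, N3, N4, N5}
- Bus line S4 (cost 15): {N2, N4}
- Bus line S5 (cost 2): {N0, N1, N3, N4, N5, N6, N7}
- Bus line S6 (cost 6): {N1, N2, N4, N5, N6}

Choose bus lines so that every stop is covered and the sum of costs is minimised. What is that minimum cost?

S5, S6 together cover every stop (S5 ∪ S6 = {N0, N1, N2, N3, N4, N5, N6, N7}); total cost 2 + 6 = 8.
No covering selection has total cost below 8.

8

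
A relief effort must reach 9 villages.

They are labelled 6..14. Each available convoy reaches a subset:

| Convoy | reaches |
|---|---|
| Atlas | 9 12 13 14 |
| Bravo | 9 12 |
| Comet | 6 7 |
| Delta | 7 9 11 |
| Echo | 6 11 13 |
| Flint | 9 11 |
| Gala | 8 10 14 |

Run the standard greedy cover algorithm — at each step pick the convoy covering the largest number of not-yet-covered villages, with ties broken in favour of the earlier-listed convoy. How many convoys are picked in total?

Greedy: pick Atlas (covers 4 new) → pick Comet (covers 2 new) → pick Gala (covers 2 new) → pick Delta (covers 1 new). Total picks: 4.

4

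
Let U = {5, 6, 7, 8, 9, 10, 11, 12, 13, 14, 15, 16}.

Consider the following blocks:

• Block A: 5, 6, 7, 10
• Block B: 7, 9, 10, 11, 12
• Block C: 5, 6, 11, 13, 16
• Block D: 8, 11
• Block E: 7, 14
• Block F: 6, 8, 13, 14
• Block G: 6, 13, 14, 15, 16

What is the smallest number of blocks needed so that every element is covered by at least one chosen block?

4

Take {B, C, F, G}. Their union is {5, 6, 7, 8, 9, 10, 11, 12, 13, 14, 15, 16}, which is all 12 elements.
No 3 of the 7 blocks cover everything (all 35 combinations miss at least one element), so 4 is optimal.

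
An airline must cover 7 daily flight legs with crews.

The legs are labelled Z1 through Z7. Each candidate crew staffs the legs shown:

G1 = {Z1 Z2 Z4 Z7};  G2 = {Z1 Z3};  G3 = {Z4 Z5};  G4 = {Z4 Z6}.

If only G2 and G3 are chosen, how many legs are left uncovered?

3

Union of G2, G3 = {Z1, Z3, Z4, Z5}.
Not covered: Z2, Z6, Z7 — 3 legs.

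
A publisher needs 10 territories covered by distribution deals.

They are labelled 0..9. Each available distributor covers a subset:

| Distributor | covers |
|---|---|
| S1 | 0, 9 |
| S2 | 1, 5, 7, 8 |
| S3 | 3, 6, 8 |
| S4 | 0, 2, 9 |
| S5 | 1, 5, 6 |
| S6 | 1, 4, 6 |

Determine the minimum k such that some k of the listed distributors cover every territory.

S2 and S3 and S4 and S6 together: S2 ∪ S3 ∪ S4 ∪ S6 = {0, 1, 2, 3, 4, 5, 6, 7, 8, 9} — every territory is covered.
Only S3 contains 3, so S3 is forced; the remaining 7 territories need at least 3 more distributors (each remaining distributor adds at most 3) — so at least 4 distributors are needed, and 4 is optimal.

4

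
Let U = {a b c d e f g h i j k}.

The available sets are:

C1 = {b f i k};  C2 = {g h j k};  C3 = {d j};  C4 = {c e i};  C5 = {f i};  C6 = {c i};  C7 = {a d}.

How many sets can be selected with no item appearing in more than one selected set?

3

C2, C6, C7 are pairwise disjoint (C2={g,h,j,k}; C6={c,i}; C7={a,d}).
Every remaining set overlaps one of these, and no 4 of the listed sets are pairwise disjoint, so 3 is the maximum.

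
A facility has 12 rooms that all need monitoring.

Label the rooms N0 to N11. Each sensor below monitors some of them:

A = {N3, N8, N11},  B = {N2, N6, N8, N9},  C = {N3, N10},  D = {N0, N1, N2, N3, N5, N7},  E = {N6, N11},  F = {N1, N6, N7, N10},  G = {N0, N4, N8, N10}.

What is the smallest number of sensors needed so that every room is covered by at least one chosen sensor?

4

Take {B, D, E, G}. Their union is {N0, N1, N2, N3, N4, N5, N6, N7, N8, N9, N10, N11}, which is all 12 rooms.
No 3 of the 7 sensors cover everything (all 35 combinations miss at least one room), so 4 is optimal.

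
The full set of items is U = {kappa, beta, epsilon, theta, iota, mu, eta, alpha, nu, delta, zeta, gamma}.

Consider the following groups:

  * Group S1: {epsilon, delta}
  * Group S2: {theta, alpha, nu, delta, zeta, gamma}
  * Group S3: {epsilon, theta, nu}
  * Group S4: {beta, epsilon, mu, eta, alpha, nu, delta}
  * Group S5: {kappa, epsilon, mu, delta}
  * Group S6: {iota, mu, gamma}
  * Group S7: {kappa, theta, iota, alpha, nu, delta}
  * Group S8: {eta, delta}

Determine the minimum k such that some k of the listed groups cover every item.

S2 and S4 and S7 together: S2 ∪ S4 ∪ S7 = {kappa, beta, epsilon, theta, iota, mu, eta, alpha, nu, delta, zeta, gamma} — every item is covered.
Only S4 contains beta, so S4 is forced; the remaining 5 items need at least 2 more groups (each remaining group adds at most 3) — so at least 3 groups are needed, and 3 is optimal.

3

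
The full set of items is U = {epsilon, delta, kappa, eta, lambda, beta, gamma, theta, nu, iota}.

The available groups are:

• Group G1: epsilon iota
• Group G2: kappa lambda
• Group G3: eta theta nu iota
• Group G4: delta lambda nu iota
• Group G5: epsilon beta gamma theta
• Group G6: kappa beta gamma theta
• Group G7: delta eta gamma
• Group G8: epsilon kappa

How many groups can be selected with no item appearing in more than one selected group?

3

G1, G2, G7 are pairwise disjoint (G1={epsilon,iota}; G2={kappa,lambda}; G7={delta,eta,gamma}).
Every remaining group overlaps one of these, and no 4 of the listed groups are pairwise disjoint, so 3 is the maximum.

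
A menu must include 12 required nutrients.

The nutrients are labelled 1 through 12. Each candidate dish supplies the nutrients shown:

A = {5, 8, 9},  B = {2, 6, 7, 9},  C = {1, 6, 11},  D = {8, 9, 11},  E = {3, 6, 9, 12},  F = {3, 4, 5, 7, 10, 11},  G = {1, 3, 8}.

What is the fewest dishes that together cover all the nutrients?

4

B and E and F and G together: B ∪ E ∪ F ∪ G = {1, 2, 3, 4, 5, 6, 7, 8, 9, 10, 11, 12} — every nutrient is covered.
No 3 of the 7 dishes cover everything (all 35 combinations miss at least one nutrient), so 4 is optimal.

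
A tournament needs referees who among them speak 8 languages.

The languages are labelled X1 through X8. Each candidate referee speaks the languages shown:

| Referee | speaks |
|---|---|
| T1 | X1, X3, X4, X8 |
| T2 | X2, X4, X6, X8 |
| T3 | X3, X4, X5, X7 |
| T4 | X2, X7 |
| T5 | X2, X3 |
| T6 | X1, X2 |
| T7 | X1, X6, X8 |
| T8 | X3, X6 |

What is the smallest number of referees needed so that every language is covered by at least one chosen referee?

T3 and T4 and T7 together: T3 ∪ T4 ∪ T7 = {X1, X2, X3, X4, X5, X6, X7, X8} — every language is covered.
Only T3 contains X5, so T3 is forced; the remaining 4 languages need at least 2 more referees (each remaining referee adds at most 3) — so at least 3 referees are needed, and 3 is optimal.

3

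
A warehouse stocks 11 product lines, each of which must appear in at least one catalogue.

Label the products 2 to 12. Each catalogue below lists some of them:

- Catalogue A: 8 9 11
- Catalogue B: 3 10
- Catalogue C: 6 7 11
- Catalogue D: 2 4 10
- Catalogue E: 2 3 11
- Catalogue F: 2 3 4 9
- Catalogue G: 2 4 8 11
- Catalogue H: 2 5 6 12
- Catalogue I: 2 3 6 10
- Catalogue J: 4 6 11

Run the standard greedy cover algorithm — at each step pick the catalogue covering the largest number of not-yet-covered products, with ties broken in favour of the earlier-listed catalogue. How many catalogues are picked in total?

Greedy: pick F (covers 4 new) → pick C (covers 3 new) → pick H (covers 2 new) → pick A (covers 1 new) → pick B (covers 1 new). Total picks: 5.

5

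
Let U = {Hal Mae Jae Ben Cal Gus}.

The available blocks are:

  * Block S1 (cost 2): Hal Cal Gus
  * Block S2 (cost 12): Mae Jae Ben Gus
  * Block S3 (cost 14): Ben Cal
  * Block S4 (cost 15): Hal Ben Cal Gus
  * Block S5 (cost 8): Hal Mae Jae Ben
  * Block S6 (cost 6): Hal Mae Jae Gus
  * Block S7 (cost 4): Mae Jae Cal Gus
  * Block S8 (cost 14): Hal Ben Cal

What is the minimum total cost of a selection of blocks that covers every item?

10

S1, S5 together cover every item (S1 ∪ S5 = {Hal, Mae, Jae, Ben, Cal, Gus}); total cost 2 + 8 = 10.
The greedy pick S1, S7, S5 costs 14; no covering selection beats 10.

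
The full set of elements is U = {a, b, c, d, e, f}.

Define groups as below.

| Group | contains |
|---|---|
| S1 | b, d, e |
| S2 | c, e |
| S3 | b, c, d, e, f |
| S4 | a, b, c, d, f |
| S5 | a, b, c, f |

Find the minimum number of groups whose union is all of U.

Take {S2, S4}. Their union is {a, b, c, d, e, f}, which is all 6 elements.
No single group has all 6 elements (the largest, S3, has 5), so 2 is optimal.

2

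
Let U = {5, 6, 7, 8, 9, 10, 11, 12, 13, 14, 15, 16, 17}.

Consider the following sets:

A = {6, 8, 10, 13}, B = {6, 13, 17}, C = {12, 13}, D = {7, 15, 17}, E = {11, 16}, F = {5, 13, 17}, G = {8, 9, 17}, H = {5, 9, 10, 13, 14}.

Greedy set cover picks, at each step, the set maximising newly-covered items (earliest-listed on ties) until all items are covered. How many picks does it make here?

Greedy: pick H (covers 5 new) → pick D (covers 3 new) → pick A (covers 2 new) → pick E (covers 2 new) → pick C (covers 1 new). Total picks: 5.

5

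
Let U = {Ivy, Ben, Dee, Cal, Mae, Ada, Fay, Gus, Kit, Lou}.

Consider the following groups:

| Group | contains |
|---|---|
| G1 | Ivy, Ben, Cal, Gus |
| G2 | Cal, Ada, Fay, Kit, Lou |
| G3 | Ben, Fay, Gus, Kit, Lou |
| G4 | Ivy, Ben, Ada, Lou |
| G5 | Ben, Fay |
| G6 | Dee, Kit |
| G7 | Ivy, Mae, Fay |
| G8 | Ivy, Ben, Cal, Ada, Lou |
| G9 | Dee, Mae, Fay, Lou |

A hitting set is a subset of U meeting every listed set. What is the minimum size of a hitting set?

3

H = {Ivy, Dee, Fay} meets every group (each contains at least one member of H), and |H| = 3.
No choice of 2 items meets every group, so 3 is the minimum.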